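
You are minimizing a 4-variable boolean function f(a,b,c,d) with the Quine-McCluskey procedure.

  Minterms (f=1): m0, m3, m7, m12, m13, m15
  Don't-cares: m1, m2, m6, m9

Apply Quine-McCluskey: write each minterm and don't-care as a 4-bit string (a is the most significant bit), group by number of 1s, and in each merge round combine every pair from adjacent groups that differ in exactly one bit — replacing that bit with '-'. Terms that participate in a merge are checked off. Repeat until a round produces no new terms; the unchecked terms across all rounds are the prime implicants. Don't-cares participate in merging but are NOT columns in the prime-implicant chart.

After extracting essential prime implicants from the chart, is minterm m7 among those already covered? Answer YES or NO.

[col 0] 0000*, 0001*, 0010*, 0011*, 0110*, 0111*, 1001*, 1100*, 1101*, 1111*
[col 1] -001, -111, 0-10*, 0-11*, 00-0*, 00-1*, 000-*, 001-*, 011-*, 1-01, 11-1, 110-
[col 2] 0-1-, 00--
Prime implicants: -001, -111, 0-1-, 00--, 1-01, 11-1, 110-
PI chart (minterm → PIs covering it):
  0 | 00--  (sole → essential)
  3 | 0-1-,00--
  7 | -111,0-1-
  12 | 110-  (sole → essential)
  13 | 1-01,11-1,110-
  15 | -111,11-1
Essential prime implicants: 00--, 110-

NO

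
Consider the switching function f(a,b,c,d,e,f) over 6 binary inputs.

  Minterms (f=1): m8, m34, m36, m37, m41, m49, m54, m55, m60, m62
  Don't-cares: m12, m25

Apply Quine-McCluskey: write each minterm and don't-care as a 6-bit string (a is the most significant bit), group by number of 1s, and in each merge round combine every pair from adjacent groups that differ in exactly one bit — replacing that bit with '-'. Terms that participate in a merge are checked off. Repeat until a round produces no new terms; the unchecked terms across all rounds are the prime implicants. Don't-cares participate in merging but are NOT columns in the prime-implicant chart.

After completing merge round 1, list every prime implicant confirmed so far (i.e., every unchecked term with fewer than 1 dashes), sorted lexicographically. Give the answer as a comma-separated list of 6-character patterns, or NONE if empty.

Round 0: 001000✓ 001100✓ 011001 100010 100100✓ 100101✓ 101001 110001 110110✓ 110111✓ 111100✓ 111110✓
Round 1: 001-00 10010- 11-110 11011- 1111-0
PIs = {001-00, 011001, 100010, 10010-, 101001, 11-110, 110001, 11011-, 1111-0}

011001, 100010, 101001, 110001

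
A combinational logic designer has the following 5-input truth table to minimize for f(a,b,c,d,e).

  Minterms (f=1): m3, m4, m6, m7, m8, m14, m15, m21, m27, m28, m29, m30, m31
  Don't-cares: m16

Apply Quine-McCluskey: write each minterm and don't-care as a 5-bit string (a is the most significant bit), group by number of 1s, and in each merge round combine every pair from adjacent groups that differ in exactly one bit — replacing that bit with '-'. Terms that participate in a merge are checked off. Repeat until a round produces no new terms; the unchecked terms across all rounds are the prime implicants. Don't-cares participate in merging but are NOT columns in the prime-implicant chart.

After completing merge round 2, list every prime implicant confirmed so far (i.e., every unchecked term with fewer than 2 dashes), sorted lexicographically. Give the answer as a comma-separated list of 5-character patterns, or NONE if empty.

00-11, 001-0, 01000, 1-101, 10000, 11-11

Round 0: 00011✓ 00100✓ 00110✓ 00111✓ 01000 01110✓ 01111✓ 10000 10101✓ 11011✓ 11100✓ 11101✓ 11110✓ 11111✓
Round 1: -1110✓ -1111✓ 0-110✓ 0-111✓ 00-11 001-0 0011-✓ 0111-✓ 1-101 11-11 111-0✓ 111-1✓ 1110-✓ 1111-✓
Round 2: -111- 0-11- 111--
PIs = {-111-, 0-11-, 00-11, 001-0, 01000, 1-101, 10000, 11-11, 111--}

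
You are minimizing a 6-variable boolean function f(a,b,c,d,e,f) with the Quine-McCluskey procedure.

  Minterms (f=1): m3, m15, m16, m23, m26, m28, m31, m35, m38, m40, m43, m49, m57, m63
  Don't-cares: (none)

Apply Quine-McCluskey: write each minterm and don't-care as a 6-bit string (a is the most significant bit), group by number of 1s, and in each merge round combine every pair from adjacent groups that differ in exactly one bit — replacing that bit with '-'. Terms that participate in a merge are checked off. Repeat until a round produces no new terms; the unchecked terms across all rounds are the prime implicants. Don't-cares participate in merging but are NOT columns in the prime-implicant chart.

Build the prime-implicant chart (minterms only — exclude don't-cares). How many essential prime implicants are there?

size-2^0 implicants → 000011(✓)  001111(✓)  010000  010111(✓)  011010  011100  011111(✓)  100011(✓)  100110  101000  101011(✓)  110001(✓)  111001(✓)  111111(✓)
size-2^1 implicants → -00011  -11111  0-1111  01-111  10-011  11-001
Unchecked terms (primes): -00011, -11111, 0-1111, 01-111, 010000, 011010, 011100, 10-011, 100110, 101000, 11-001
Minterm coverage:
  m3 ⊆ -00011 [E]
  m15 ⊆ 0-1111 [E]
  m16 ⊆ 010000 [E]
  m23 ⊆ 01-111 [E]
  m26 ⊆ 011010 [E]
  m28 ⊆ 011100 [E]
  m31 ⊆ -11111,0-1111,01-111
  m35 ⊆ -00011,10-011
  m38 ⊆ 100110 [E]
  m40 ⊆ 101000 [E]
  m43 ⊆ 10-011 [E]
  m49 ⊆ 11-001 [E]
  m57 ⊆ 11-001 [E]
  m63 ⊆ -11111 [E]
E = {-00011, -11111, 0-1111, 01-111, 010000, 011010, 011100, 10-011, 100110, 101000, 11-001}

11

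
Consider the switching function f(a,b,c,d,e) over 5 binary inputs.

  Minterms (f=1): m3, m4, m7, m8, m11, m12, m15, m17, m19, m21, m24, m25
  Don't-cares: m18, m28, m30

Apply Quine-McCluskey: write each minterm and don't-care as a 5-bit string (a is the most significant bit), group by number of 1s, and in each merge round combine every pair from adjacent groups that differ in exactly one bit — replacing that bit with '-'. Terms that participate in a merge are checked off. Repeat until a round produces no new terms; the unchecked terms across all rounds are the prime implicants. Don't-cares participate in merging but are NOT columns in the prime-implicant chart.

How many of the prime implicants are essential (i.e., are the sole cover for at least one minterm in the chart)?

4

size-2^0 implicants → 00011(✓)  00100(✓)  00111(✓)  01000(✓)  01011(✓)  01100(✓)  01111(✓)  10001(✓)  10010(✓)  10011(✓)  10101(✓)  11000(✓)  11001(✓)  11100(✓)  11110(✓)
size-2^1 implicants → -0011  -1000(✓)  -1100(✓)  0-011(✓)  0-100  0-111(✓)  00-11(✓)  01-00(✓)  01-11(✓)  1-001  10-01  100-1  1001-  11-00(✓)  1100-  111-0
size-2^2 implicants → -1-00  0--11
Unchecked terms (primes): -0011, -1-00, 0--11, 0-100, 1-001, 10-01, 100-1, 1001-, 1100-, 111-0
Minterm coverage:
  m3 ⊆ -0011,0--11
  m4 ⊆ 0-100 [E]
  m7 ⊆ 0--11 [E]
  m8 ⊆ -1-00 [E]
  m11 ⊆ 0--11 [E]
  m12 ⊆ -1-00,0-100
  m15 ⊆ 0--11 [E]
  m17 ⊆ 1-001,10-01,100-1
  m19 ⊆ -0011,100-1,1001-
  m21 ⊆ 10-01 [E]
  m24 ⊆ -1-00,1100-
  m25 ⊆ 1-001,1100-
E = {-1-00, 0--11, 0-100, 10-01}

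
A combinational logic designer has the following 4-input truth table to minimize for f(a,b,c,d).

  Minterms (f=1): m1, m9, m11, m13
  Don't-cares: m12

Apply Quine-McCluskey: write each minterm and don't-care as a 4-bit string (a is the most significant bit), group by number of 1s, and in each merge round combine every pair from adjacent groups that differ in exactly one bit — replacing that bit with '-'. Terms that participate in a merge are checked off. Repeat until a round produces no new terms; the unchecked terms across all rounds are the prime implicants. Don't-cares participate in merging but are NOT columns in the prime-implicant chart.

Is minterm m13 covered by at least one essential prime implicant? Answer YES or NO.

NO

[col 0] 0001*, 1001*, 1011*, 1100*, 1101*
[col 1] -001, 1-01, 10-1, 110-
Prime implicants: -001, 1-01, 10-1, 110-
PI chart (minterm → PIs covering it):
  1 | -001  (sole → essential)
  9 | -001,1-01,10-1
  11 | 10-1  (sole → essential)
  13 | 1-01,110-
Essential prime implicants: -001, 10-1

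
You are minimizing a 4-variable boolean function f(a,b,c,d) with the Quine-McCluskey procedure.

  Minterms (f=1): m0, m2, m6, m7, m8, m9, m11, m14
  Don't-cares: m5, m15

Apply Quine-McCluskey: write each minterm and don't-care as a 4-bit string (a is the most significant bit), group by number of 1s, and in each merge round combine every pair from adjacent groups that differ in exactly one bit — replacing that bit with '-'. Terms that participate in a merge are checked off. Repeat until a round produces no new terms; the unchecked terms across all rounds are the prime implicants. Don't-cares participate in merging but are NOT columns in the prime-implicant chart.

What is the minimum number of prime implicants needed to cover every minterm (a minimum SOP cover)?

4

size-2^0 implicants → 0000(✓)  0010(✓)  0101(✓)  0110(✓)  0111(✓)  1000(✓)  1001(✓)  1011(✓)  1110(✓)  1111(✓)
size-2^1 implicants → -000  -110(✓)  -111(✓)  0-10  00-0  01-1  011-(✓)  1-11  10-1  100-  111-(✓)
size-2^2 implicants → -11-
Unchecked terms (primes): -000, -11-, 0-10, 00-0, 01-1, 1-11, 10-1, 100-
Minterm coverage:
  m0 ⊆ -000,00-0
  m2 ⊆ 0-10,00-0
  m6 ⊆ -11-,0-10
  m7 ⊆ -11-,01-1
  m8 ⊆ -000,100-
  m9 ⊆ 10-1,100-
  m11 ⊆ 1-11,10-1
  m14 ⊆ -11- [E]
E = {-11-}
Petrick residual → -000, 0-10, 10-1
Cover = b'c'd' + bc + a'cd' + ab'd  |cover|=4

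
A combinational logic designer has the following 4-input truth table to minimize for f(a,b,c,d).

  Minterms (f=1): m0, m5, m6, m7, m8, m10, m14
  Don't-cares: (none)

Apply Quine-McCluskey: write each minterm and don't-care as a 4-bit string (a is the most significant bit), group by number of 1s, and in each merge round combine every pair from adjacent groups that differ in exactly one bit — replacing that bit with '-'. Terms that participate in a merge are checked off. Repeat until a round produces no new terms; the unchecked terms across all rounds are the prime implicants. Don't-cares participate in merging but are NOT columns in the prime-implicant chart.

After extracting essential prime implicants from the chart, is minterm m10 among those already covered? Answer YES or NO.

[col 0] 0000*, 0101*, 0110*, 0111*, 1000*, 1010*, 1110*
[col 1] -000, -110, 01-1, 011-, 1-10, 10-0
Prime implicants: -000, -110, 01-1, 011-, 1-10, 10-0
PI chart (minterm → PIs covering it):
  0 | -000  (sole → essential)
  5 | 01-1  (sole → essential)
  6 | -110,011-
  7 | 01-1,011-
  8 | -000,10-0
  10 | 1-10,10-0
  14 | -110,1-10
Essential prime implicants: -000, 01-1

NO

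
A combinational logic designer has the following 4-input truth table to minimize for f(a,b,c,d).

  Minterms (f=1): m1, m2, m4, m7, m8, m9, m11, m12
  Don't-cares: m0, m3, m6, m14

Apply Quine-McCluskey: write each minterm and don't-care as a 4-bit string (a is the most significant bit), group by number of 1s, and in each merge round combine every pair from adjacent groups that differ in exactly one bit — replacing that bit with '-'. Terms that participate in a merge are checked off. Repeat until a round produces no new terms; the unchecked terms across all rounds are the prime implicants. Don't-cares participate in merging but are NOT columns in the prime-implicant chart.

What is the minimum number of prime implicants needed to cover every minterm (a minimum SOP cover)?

3

size-2^0 implicants → 0000(✓)  0001(✓)  0010(✓)  0011(✓)  0100(✓)  0110(✓)  0111(✓)  1000(✓)  1001(✓)  1011(✓)  1100(✓)  1110(✓)
size-2^1 implicants → -000(✓)  -001(✓)  -011(✓)  -100(✓)  -110(✓)  0-00(✓)  0-10(✓)  0-11(✓)  00-0(✓)  00-1(✓)  000-(✓)  001-(✓)  01-0(✓)  011-(✓)  1-00(✓)  10-1(✓)  100-(✓)  11-0(✓)
size-2^2 implicants → --00  -0-1  -00-  -1-0  0--0  0-1-  00--
Unchecked terms (primes): --00, -0-1, -00-, -1-0, 0--0, 0-1-, 00--
Minterm coverage:
  m1 ⊆ -0-1,-00-,00--
  m2 ⊆ 0--0,0-1-,00--
  m4 ⊆ --00,-1-0,0--0
  m7 ⊆ 0-1- [E]
  m8 ⊆ --00,-00-
  m9 ⊆ -0-1,-00-
  m11 ⊆ -0-1 [E]
  m12 ⊆ --00,-1-0
E = {-0-1, 0-1-}
Petrick residual → --00
Cover = c'd' + b'd + a'c  |cover|=3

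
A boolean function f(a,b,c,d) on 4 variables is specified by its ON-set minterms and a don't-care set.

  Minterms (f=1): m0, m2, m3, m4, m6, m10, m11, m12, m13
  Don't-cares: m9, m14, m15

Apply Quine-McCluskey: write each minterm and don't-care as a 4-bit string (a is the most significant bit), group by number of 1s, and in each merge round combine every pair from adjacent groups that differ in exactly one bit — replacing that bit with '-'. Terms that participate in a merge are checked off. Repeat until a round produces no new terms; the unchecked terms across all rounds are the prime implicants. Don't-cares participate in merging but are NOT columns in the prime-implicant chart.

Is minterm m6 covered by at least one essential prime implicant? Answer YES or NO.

YES

size-2^0 implicants → 0000(✓)  0010(✓)  0011(✓)  0100(✓)  0110(✓)  1001(✓)  1010(✓)  1011(✓)  1100(✓)  1101(✓)  1110(✓)  1111(✓)
size-2^1 implicants → -010(✓)  -011(✓)  -100(✓)  -110(✓)  0-00(✓)  0-10(✓)  00-0(✓)  001-(✓)  01-0(✓)  1-01(✓)  1-10(✓)  1-11(✓)  10-1(✓)  101-(✓)  11-0(✓)  11-1(✓)  110-(✓)  111-(✓)
size-2^2 implicants → --10  -01-  -1-0  0--0  1--1  1-1-  11--
Unchecked terms (primes): --10, -01-, -1-0, 0--0, 1--1, 1-1-, 11--
Minterm coverage:
  m0 ⊆ 0--0 [E]
  m2 ⊆ --10,-01-,0--0
  m3 ⊆ -01- [E]
  m4 ⊆ -1-0,0--0
  m6 ⊆ --10,-1-0,0--0
  m10 ⊆ --10,-01-,1-1-
  m11 ⊆ -01-,1--1,1-1-
  m12 ⊆ -1-0,11--
  m13 ⊆ 1--1,11--
E = {-01-, 0--0}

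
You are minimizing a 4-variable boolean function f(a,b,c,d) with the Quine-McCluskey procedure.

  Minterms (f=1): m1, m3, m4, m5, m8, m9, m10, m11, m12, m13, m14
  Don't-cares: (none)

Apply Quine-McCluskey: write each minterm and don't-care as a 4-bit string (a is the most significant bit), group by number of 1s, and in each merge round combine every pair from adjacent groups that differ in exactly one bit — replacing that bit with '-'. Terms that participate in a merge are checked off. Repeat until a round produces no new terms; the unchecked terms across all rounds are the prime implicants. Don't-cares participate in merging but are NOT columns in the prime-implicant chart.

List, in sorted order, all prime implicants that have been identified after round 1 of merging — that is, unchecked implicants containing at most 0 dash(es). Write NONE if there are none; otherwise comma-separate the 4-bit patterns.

size-2^0 implicants → 0001(✓)  0011(✓)  0100(✓)  0101(✓)  1000(✓)  1001(✓)  1010(✓)  1011(✓)  1100(✓)  1101(✓)  1110(✓)
size-2^1 implicants → -001(✓)  -011(✓)  -100(✓)  -101(✓)  0-01(✓)  00-1(✓)  010-(✓)  1-00(✓)  1-01(✓)  1-10(✓)  10-0(✓)  10-1(✓)  100-(✓)  101-(✓)  11-0(✓)  110-(✓)
size-2^2 implicants → --01  -0-1  -10-  1--0  1-0-  10--
Unchecked terms (primes): --01, -0-1, -10-, 1--0, 1-0-, 10--

NONE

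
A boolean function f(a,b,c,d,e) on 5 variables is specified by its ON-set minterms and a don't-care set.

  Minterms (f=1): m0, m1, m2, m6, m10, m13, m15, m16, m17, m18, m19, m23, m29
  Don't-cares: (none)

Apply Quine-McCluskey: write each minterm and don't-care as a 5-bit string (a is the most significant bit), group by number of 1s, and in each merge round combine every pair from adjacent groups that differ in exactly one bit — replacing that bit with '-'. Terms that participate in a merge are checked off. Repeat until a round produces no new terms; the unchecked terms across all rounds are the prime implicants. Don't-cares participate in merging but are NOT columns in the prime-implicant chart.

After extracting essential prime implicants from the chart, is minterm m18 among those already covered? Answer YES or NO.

NO

[col 0] 00000*, 00001*, 00010*, 00110*, 01010*, 01101*, 01111*, 10000*, 10001*, 10010*, 10011*, 10111*, 11101*
[col 1] -0000*, -0001*, -0010*, -1101, 0-010, 00-10, 000-0*, 0000-*, 011-1, 10-11, 100-0*, 100-1*, 1000-*, 1001-*
[col 2] -00-0, -000-, 100--
Prime implicants: -00-0, -000-, -1101, 0-010, 00-10, 011-1, 10-11, 100--
PI chart (minterm → PIs covering it):
  0 | -00-0,-000-
  1 | -000-  (sole → essential)
  2 | -00-0,0-010,00-10
  6 | 00-10  (sole → essential)
  10 | 0-010  (sole → essential)
  13 | -1101,011-1
  15 | 011-1  (sole → essential)
  16 | -00-0,-000-,100--
  17 | -000-,100--
  18 | -00-0,100--
  19 | 10-11,100--
  23 | 10-11  (sole → essential)
  29 | -1101  (sole → essential)
Essential prime implicants: -000-, -1101, 0-010, 00-10, 011-1, 10-11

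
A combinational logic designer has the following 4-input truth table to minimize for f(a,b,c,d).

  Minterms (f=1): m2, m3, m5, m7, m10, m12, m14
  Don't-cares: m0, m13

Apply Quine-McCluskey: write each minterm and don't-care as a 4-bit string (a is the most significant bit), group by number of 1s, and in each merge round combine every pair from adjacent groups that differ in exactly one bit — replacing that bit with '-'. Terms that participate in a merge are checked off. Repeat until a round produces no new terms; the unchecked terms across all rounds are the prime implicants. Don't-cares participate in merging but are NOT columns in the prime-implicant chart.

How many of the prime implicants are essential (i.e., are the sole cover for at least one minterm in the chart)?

[col 0] 0000*, 0010*, 0011*, 0101*, 0111*, 1010*, 1100*, 1101*, 1110*
[col 1] -010, -101, 0-11, 00-0, 001-, 01-1, 1-10, 11-0, 110-
Prime implicants: -010, -101, 0-11, 00-0, 001-, 01-1, 1-10, 11-0, 110-
PI chart (minterm → PIs covering it):
  2 | -010,00-0,001-
  3 | 0-11,001-
  5 | -101,01-1
  7 | 0-11,01-1
  10 | -010,1-10
  12 | 11-0,110-
  14 | 1-10,11-0
(no essential prime implicants)

0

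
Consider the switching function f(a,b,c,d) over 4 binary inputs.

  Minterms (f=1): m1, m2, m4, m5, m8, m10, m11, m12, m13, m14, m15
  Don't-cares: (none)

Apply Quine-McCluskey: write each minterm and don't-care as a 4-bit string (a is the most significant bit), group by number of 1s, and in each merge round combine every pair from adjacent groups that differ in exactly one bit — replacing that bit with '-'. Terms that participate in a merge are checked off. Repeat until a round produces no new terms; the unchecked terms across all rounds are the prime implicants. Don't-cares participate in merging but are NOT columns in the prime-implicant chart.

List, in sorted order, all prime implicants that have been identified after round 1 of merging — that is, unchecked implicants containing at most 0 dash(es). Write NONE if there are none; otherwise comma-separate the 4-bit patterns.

NONE

Round 0: 0001✓ 0010✓ 0100✓ 0101✓ 1000✓ 1010✓ 1011✓ 1100✓ 1101✓ 1110✓ 1111✓
Round 1: -010 -100✓ -101✓ 0-01 010-✓ 1-00✓ 1-10✓ 1-11✓ 10-0✓ 101-✓ 11-0✓ 11-1✓ 110-✓ 111-✓
Round 2: -10- 1--0 1-1- 11--
PIs = {-010, -10-, 0-01, 1--0, 1-1-, 11--}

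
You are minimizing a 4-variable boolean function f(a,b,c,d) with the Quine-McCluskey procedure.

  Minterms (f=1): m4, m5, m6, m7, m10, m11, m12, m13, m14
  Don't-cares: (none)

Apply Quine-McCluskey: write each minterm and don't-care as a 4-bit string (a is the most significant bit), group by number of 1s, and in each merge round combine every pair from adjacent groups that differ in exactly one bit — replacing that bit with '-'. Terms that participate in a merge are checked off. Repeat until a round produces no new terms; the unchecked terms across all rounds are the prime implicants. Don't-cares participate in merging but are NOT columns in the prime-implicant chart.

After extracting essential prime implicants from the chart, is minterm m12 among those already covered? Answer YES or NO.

[col 0] 0100*, 0101*, 0110*, 0111*, 1010*, 1011*, 1100*, 1101*, 1110*
[col 1] -100*, -101*, -110*, 01-0*, 01-1*, 010-*, 011-*, 1-10, 101-, 11-0*, 110-*
[col 2] -1-0, -10-, 01--
Prime implicants: -1-0, -10-, 01--, 1-10, 101-
PI chart (minterm → PIs covering it):
  4 | -1-0,-10-,01--
  5 | -10-,01--
  6 | -1-0,01--
  7 | 01--  (sole → essential)
  10 | 1-10,101-
  11 | 101-  (sole → essential)
  12 | -1-0,-10-
  13 | -10-  (sole → essential)
  14 | -1-0,1-10
Essential prime implicants: -10-, 01--, 101-

YES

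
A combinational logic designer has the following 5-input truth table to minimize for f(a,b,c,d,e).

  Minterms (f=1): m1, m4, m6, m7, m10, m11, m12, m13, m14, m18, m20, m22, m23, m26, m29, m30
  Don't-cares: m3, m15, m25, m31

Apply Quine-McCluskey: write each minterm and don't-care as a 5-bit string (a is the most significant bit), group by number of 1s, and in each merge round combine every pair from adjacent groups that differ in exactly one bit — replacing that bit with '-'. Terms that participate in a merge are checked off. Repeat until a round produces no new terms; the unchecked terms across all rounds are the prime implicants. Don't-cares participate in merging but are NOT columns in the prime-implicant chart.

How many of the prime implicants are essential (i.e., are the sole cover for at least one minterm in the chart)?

[col 0] 00001*, 00011*, 00100*, 00110*, 00111*, 01010*, 01011*, 01100*, 01101*, 01110*, 01111*, 10010*, 10100*, 10110*, 10111*, 11001*, 11010*, 11101*, 11110*, 11111*
[col 1] -0100*, -0110*, -0111*, -1010*, -1101*, -1110*, -1111*, 0-011*, 0-100*, 0-110*, 0-111*, 00-11*, 000-1, 001-0*, 0011-*, 01-10*, 01-11*, 0101-*, 011-0*, 011-1*, 0110-*, 0111-*, 1-010*, 1-110*, 1-111*, 10-10*, 101-0*, 1011-*, 11-01, 11-10*, 111-1*, 1111-*
[col 2] --110*, --111*, -01-0, -011-*, -1-10, -11-1, -111-*, 0--11, 0-1-0, 0-11-*, 01-1-, 011--, 1--10, 1-11-*
[col 3] --11-
Prime implicants: --11-, -01-0, -1-10, -11-1, 0--11, 0-1-0, 000-1, 01-1-, 011--, 1--10, 11-01
PI chart (minterm → PIs covering it):
  1 | 000-1  (sole → essential)
  4 | -01-0,0-1-0
  6 | --11-,-01-0,0-1-0
  7 | --11-,0--11
  10 | -1-10,01-1-
  11 | 0--11,01-1-
  12 | 0-1-0,011--
  13 | -11-1,011--
  14 | --11-,-1-10,0-1-0,01-1-,011--
  18 | 1--10  (sole → essential)
  20 | -01-0  (sole → essential)
  22 | --11-,-01-0,1--10
  23 | --11-  (sole → essential)
  26 | -1-10,1--10
  29 | -11-1,11-01
  30 | --11-,-1-10,1--10
Essential prime implicants: --11-, -01-0, 000-1, 1--10

4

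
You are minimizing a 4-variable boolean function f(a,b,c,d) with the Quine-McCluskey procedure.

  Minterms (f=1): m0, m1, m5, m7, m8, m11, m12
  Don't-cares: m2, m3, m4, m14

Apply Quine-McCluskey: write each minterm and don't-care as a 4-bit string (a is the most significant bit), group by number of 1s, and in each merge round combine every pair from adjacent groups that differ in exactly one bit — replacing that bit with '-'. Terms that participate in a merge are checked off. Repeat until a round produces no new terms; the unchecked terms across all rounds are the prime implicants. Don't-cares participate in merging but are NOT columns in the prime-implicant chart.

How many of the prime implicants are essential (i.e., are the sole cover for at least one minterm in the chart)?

3

[col 0] 0000*, 0001*, 0010*, 0011*, 0100*, 0101*, 0111*, 1000*, 1011*, 1100*, 1110*
[col 1] -000*, -011, -100*, 0-00*, 0-01*, 0-11*, 00-0*, 00-1*, 000-*, 001-*, 01-1*, 010-*, 1-00*, 11-0
[col 2] --00, 0--1, 0-0-, 00--
Prime implicants: --00, -011, 0--1, 0-0-, 00--, 11-0
PI chart (minterm → PIs covering it):
  0 | --00,0-0-,00--
  1 | 0--1,0-0-,00--
  5 | 0--1,0-0-
  7 | 0--1  (sole → essential)
  8 | --00  (sole → essential)
  11 | -011  (sole → essential)
  12 | --00,11-0
Essential prime implicants: --00, -011, 0--1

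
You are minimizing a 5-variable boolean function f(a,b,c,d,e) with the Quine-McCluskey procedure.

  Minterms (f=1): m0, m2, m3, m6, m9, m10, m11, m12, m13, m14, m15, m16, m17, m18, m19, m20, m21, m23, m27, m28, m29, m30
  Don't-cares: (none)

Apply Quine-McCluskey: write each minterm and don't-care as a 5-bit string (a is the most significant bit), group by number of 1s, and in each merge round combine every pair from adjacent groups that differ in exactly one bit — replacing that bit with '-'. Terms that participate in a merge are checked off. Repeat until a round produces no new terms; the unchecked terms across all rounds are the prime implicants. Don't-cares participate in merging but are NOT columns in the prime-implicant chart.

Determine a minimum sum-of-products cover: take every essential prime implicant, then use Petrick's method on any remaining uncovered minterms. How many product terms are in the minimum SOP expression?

size-2^0 implicants → 00000(✓)  00010(✓)  00011(✓)  00110(✓)  01001(✓)  01010(✓)  01011(✓)  01100(✓)  01101(✓)  01110(✓)  01111(✓)  10000(✓)  10001(✓)  10010(✓)  10011(✓)  10100(✓)  10101(✓)  10111(✓)  11011(✓)  11100(✓)  11101(✓)  11110(✓)
size-2^1 implicants → -0000(✓)  -0010(✓)  -0011(✓)  -1011(✓)  -1100(✓)  -1101(✓)  -1110(✓)  0-010(✓)  0-011(✓)  0-110(✓)  00-10(✓)  000-0(✓)  0001-(✓)  01-01(✓)  01-10(✓)  01-11(✓)  010-1(✓)  0101-(✓)  011-0(✓)  011-1(✓)  0110-(✓)  0111-(✓)  1-011(✓)  1-100(✓)  1-101(✓)  10-00(✓)  10-01(✓)  10-11(✓)  100-0(✓)  100-1(✓)  1000-(✓)  1001-(✓)  101-1(✓)  1010-(✓)  111-0(✓)  1110-(✓)
size-2^2 implicants → --011  -00-0  -001-  -11-0  -110-  0--10  0-01-  01--1  01-1-  011--  1-10-  10--1  10-0-  100--
Unchecked terms (primes): --011, -00-0, -001-, -11-0, -110-, 0--10, 0-01-, 01--1, 01-1-, 011--, 1-10-, 10--1, 10-0-, 100--
Minterm coverage:
  m0 ⊆ -00-0 [E]
  m2 ⊆ -00-0,-001-,0--10,0-01-
  m3 ⊆ --011,-001-,0-01-
  m6 ⊆ 0--10 [E]
  m9 ⊆ 01--1 [E]
  m10 ⊆ 0--10,0-01-,01-1-
  m11 ⊆ --011,0-01-,01--1,01-1-
  m12 ⊆ -11-0,-110-,011--
  m13 ⊆ -110-,01--1,011--
  m14 ⊆ -11-0,0--10,01-1-,011--
  m15 ⊆ 01--1,01-1-,011--
  m16 ⊆ -00-0,10-0-,100--
  m17 ⊆ 10--1,10-0-,100--
  m18 ⊆ -00-0,-001-,100--
  m19 ⊆ --011,-001-,10--1,100--
  m20 ⊆ 1-10-,10-0-
  m21 ⊆ 1-10-,10--1,10-0-
  m23 ⊆ 10--1 [E]
  m27 ⊆ --011 [E]
  m28 ⊆ -11-0,-110-,1-10-
  m29 ⊆ -110-,1-10-
  m30 ⊆ -11-0 [E]
E = {--011, -00-0, -11-0, 0--10, 01--1, 10--1}
Petrick residual → 1-10-
Cover = c'de + b'c'e' + bce' + a'de' + a'be + acd' + ab'e  |cover|=7

7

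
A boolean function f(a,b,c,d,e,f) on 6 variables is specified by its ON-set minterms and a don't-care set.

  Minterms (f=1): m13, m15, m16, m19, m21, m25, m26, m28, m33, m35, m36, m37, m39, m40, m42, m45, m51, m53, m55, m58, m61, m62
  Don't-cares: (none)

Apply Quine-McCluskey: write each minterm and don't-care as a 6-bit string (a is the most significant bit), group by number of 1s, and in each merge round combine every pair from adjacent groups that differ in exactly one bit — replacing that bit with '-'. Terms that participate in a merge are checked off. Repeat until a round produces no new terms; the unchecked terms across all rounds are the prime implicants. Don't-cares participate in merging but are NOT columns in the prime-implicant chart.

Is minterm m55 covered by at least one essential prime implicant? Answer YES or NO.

NO

Round 0: 001101✓ 001111✓ 010000 010011✓ 010101✓ 011001 011010✓ 011100 100001✓ 100011✓ 100100✓ 100101✓ 100111✓ 101000✓ 101010✓ 101101✓ 110011✓ 110101✓ 110111✓ 111010✓ 111101✓ 111110✓
Round 1: -01101 -10011 -10101 -11010 0011-1 1-0011✓ 1-0101✓ 1-0111✓ 1-1010 1-1101✓ 10-101✓ 100-01✓ 100-11✓ 1000-1✓ 1001-1✓ 10010- 1010-0 11-101✓ 110-11✓ 1101-1✓ 111-10
Round 2: 1--101 1-0-11 1-01-1 100--1
PIs = {-01101, -10011, -10101, -11010, 0011-1, 010000, 011001, 011100, 1--101, 1-0-11, 1-01-1, 1-1010, 100--1, 10010-, 1010-0, 111-10}
Coverage chart:
  m13: -01101,0011-1
  m15: 0011-1 ←essential
  m16: 010000 ←essential
  m19: -10011 ←essential
  m21: -10101 ←essential
  m25: 011001 ←essential
  m26: -11010 ←essential
  m28: 011100 ←essential
  m33: 100--1 ←essential
  m35: 1-0-11,100--1
  m36: 10010- ←essential
  m37: 1--101,1-01-1,100--1,10010-
  m39: 1-0-11,1-01-1,100--1
  m40: 1010-0 ←essential
  m42: 1-1010,1010-0
  m45: -01101,1--101
  m51: -10011,1-0-11
  m53: -10101,1--101,1-01-1
  m55: 1-0-11,1-01-1
  m58: -11010,1-1010,111-10
  m61: 1--101 ←essential
  m62: 111-10 ←essential
Essential: -10011, -10101, -11010, 0011-1, 010000, 011001, 011100, 1--101, 100--1, 10010-, 1010-0, 111-10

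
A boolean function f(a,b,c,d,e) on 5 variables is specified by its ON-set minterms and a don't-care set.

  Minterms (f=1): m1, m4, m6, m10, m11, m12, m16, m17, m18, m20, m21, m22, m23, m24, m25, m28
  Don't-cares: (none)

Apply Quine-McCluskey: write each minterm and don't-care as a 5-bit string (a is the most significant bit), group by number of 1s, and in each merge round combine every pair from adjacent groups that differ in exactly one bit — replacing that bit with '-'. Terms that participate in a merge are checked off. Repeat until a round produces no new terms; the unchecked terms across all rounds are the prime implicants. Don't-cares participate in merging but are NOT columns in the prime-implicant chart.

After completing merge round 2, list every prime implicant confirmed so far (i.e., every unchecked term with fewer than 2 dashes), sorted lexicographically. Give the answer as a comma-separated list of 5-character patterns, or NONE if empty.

-0001, 0101-

size-2^0 implicants → 00001(✓)  00100(✓)  00110(✓)  01010(✓)  01011(✓)  01100(✓)  10000(✓)  10001(✓)  10010(✓)  10100(✓)  10101(✓)  10110(✓)  10111(✓)  11000(✓)  11001(✓)  11100(✓)
size-2^1 implicants → -0001  -0100(✓)  -0110(✓)  -1100(✓)  0-100(✓)  001-0(✓)  0101-  1-000(✓)  1-001(✓)  1-100(✓)  10-00(✓)  10-01(✓)  10-10(✓)  100-0(✓)  1000-(✓)  101-0(✓)  101-1(✓)  1010-(✓)  1011-(✓)  11-00(✓)  1100-(✓)
size-2^2 implicants → --100  -01-0  1--00  1-00-  10--0  10-0-  101--
Unchecked terms (primes): --100, -0001, -01-0, 0101-, 1--00, 1-00-, 10--0, 10-0-, 101--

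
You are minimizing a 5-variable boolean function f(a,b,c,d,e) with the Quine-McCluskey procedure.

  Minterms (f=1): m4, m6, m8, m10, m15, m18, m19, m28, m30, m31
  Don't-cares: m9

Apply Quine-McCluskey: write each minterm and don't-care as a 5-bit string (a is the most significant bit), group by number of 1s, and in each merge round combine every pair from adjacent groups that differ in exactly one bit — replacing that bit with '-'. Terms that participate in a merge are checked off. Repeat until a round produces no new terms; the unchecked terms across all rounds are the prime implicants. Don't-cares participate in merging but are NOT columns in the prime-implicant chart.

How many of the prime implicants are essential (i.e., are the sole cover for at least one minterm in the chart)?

5

Round 0: 00100✓ 00110✓ 01000✓ 01001✓ 01010✓ 01111✓ 10010✓ 10011✓ 11100✓ 11110✓ 11111✓
Round 1: -1111 001-0 010-0 0100- 1001- 111-0 1111-
PIs = {-1111, 001-0, 010-0, 0100-, 1001-, 111-0, 1111-}
Coverage chart:
  m4: 001-0 ←essential
  m6: 001-0 ←essential
  m8: 010-0,0100-
  m10: 010-0 ←essential
  m15: -1111 ←essential
  m18: 1001- ←essential
  m19: 1001- ←essential
  m28: 111-0 ←essential
  m30: 111-0,1111-
  m31: -1111,1111-
Essential: -1111, 001-0, 010-0, 1001-, 111-0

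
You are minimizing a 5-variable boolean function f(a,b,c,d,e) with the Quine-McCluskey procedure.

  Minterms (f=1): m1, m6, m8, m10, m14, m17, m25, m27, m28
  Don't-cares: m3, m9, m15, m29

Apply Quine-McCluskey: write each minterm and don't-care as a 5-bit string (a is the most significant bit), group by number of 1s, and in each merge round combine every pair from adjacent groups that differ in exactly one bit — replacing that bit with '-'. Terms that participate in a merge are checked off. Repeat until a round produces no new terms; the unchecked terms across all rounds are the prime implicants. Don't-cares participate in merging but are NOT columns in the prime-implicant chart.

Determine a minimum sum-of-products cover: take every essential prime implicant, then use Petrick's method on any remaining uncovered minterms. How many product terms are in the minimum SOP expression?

Round 0: 00001✓ 00011✓ 00110✓ 01000✓ 01001✓ 01010✓ 01110✓ 01111✓ 10001✓ 11001✓ 11011✓ 11100✓ 11101✓
Round 1: -0001✓ -1001✓ 0-001✓ 0-110 000-1 01-10 010-0 0100- 0111- 1-001✓ 11-01 110-1 1110-
Round 2: --001
PIs = {--001, 0-110, 000-1, 01-10, 010-0, 0100-, 0111-, 11-01, 110-1, 1110-}
Coverage chart:
  m1: --001,000-1
  m6: 0-110 ←essential
  m8: 010-0,0100-
  m10: 01-10,010-0
  m14: 0-110,01-10,0111-
  m17: --001 ←essential
  m25: --001,11-01,110-1
  m27: 110-1 ←essential
  m28: 1110- ←essential
Essential: --001, 0-110, 110-1, 1110-
Petrick residual → 010-0
Min cover (5 terms): c'd'e + a'cde' + a'bc'e' + abc'e + abcd'

5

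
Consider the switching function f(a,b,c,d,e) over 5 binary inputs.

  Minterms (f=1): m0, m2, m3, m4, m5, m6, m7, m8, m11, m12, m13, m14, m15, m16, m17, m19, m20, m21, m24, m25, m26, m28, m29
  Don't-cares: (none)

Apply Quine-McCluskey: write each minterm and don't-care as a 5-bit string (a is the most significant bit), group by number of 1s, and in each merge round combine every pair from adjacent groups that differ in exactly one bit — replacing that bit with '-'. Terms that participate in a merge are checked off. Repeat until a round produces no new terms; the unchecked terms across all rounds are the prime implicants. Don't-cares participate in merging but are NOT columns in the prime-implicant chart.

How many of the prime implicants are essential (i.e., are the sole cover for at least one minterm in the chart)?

size-2^0 implicants → 00000(✓)  00010(✓)  00011(✓)  00100(✓)  00101(✓)  00110(✓)  00111(✓)  01000(✓)  01011(✓)  01100(✓)  01101(✓)  01110(✓)  01111(✓)  10000(✓)  10001(✓)  10011(✓)  10100(✓)  10101(✓)  11000(✓)  11001(✓)  11010(✓)  11100(✓)  11101(✓)
size-2^1 implicants → -0000(✓)  -0011  -0100(✓)  -0101(✓)  -1000(✓)  -1100(✓)  -1101(✓)  0-000(✓)  0-011(✓)  0-100(✓)  0-101(✓)  0-110(✓)  0-111(✓)  00-00(✓)  00-10(✓)  00-11(✓)  000-0(✓)  0001-(✓)  001-0(✓)  001-1(✓)  0010-(✓)  0011-(✓)  01-00(✓)  01-11(✓)  011-0(✓)  011-1(✓)  0110-(✓)  0111-(✓)  1-000(✓)  1-001(✓)  1-100(✓)  1-101(✓)  10-00(✓)  10-01(✓)  100-1  1000-(✓)  1010-(✓)  11-00(✓)  11-01(✓)  110-0  1100-(✓)  1110-(✓)
size-2^2 implicants → --000(✓)  --100(✓)  --101(✓)  -0-00(✓)  -010-(✓)  -1-00(✓)  -110-(✓)  0--00(✓)  0--11  0-1-0(✓)  0-1-1(✓)  0-10-(✓)  0-11-(✓)  00--0  00-1-  001--(✓)  011--(✓)  1--00(✓)  1--01(✓)  1-00-(✓)  1-10-(✓)  10-0-(✓)  11-0-(✓)
size-2^3 implicants → ---00  --10-  0-1--  1--0-
Unchecked terms (primes): ---00, --10-, -0011, 0--11, 0-1--, 00--0, 00-1-, 1--0-, 100-1, 110-0
Minterm coverage:
  m0 ⊆ ---00,00--0
  m2 ⊆ 00--0,00-1-
  m3 ⊆ -0011,0--11,00-1-
  m4 ⊆ ---00,--10-,0-1--,00--0
  m5 ⊆ --10-,0-1--
  m6 ⊆ 0-1--,00--0,00-1-
  m7 ⊆ 0--11,0-1--,00-1-
  m8 ⊆ ---00 [E]
  m11 ⊆ 0--11 [E]
  m12 ⊆ ---00,--10-,0-1--
  m13 ⊆ --10-,0-1--
  m14 ⊆ 0-1-- [E]
  m15 ⊆ 0--11,0-1--
  m16 ⊆ ---00,1--0-
  m17 ⊆ 1--0-,100-1
  m19 ⊆ -0011,100-1
  m20 ⊆ ---00,--10-,1--0-
  m21 ⊆ --10-,1--0-
  m24 ⊆ ---00,1--0-,110-0
  m25 ⊆ 1--0- [E]
  m26 ⊆ 110-0 [E]
  m28 ⊆ ---00,--10-,1--0-
  m29 ⊆ --10-,1--0-
E = {---00, 0--11, 0-1--, 1--0-, 110-0}

5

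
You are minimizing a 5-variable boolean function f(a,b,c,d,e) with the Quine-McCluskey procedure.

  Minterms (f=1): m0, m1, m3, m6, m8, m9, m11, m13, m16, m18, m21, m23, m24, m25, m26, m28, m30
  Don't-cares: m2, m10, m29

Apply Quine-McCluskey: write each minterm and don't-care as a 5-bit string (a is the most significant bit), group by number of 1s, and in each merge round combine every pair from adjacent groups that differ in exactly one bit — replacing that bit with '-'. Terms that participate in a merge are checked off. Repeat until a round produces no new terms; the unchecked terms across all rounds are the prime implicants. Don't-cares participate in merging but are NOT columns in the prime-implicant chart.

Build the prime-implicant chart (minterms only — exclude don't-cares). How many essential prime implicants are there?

6

[col 0] 00000*, 00001*, 00010*, 00011*, 00110*, 01000*, 01001*, 01010*, 01011*, 01101*, 10000*, 10010*, 10101*, 10111*, 11000*, 11001*, 11010*, 11100*, 11101*, 11110*
[col 1] -0000*, -0010*, -1000*, -1001*, -1010*, -1101*, 0-000*, 0-001*, 0-010*, 0-011*, 00-10, 000-0*, 000-1*, 0000-*, 0001-*, 01-01*, 010-0*, 010-1*, 0100-*, 0101-*, 1-000*, 1-010*, 1-101, 100-0*, 101-1, 11-00*, 11-01*, 11-10*, 110-0*, 1100-*, 111-0*, 1110-*
[col 2] --000*, --010*, -00-0*, -1-01, -10-0*, -100-, 0-0-0*, 0-0-1*, 0-00-*, 0-01-*, 000--*, 010--*, 1-0-0*, 11--0, 11-0-
[col 3] --0-0, 0-0--
Prime implicants: --0-0, -1-01, -100-, 0-0--, 00-10, 1-101, 101-1, 11--0, 11-0-
PI chart (minterm → PIs covering it):
  0 | --0-0,0-0--
  1 | 0-0--  (sole → essential)
  3 | 0-0--  (sole → essential)
  6 | 00-10  (sole → essential)
  8 | --0-0,-100-,0-0--
  9 | -1-01,-100-,0-0--
  11 | 0-0--  (sole → essential)
  13 | -1-01  (sole → essential)
  16 | --0-0  (sole → essential)
  18 | --0-0  (sole → essential)
  21 | 1-101,101-1
  23 | 101-1  (sole → essential)
  24 | --0-0,-100-,11--0,11-0-
  25 | -1-01,-100-,11-0-
  26 | --0-0,11--0
  28 | 11--0,11-0-
  30 | 11--0  (sole → essential)
Essential prime implicants: --0-0, -1-01, 0-0--, 00-10, 101-1, 11--0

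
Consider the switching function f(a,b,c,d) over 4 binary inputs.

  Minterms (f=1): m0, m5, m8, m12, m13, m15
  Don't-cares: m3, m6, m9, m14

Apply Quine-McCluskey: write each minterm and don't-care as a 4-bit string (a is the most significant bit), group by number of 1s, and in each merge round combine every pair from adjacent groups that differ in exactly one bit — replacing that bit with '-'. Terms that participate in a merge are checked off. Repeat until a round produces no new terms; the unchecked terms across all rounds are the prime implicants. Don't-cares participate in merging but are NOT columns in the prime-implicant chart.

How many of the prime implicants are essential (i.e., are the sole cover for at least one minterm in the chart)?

size-2^0 implicants → 0000(✓)  0011  0101(✓)  0110(✓)  1000(✓)  1001(✓)  1100(✓)  1101(✓)  1110(✓)  1111(✓)
size-2^1 implicants → -000  -101  -110  1-00(✓)  1-01(✓)  100-(✓)  11-0(✓)  11-1(✓)  110-(✓)  111-(✓)
size-2^2 implicants → 1-0-  11--
Unchecked terms (primes): -000, -101, -110, 0011, 1-0-, 11--
Minterm coverage:
  m0 ⊆ -000 [E]
  m5 ⊆ -101 [E]
  m8 ⊆ -000,1-0-
  m12 ⊆ 1-0-,11--
  m13 ⊆ -101,1-0-,11--
  m15 ⊆ 11-- [E]
E = {-000, -101, 11--}

3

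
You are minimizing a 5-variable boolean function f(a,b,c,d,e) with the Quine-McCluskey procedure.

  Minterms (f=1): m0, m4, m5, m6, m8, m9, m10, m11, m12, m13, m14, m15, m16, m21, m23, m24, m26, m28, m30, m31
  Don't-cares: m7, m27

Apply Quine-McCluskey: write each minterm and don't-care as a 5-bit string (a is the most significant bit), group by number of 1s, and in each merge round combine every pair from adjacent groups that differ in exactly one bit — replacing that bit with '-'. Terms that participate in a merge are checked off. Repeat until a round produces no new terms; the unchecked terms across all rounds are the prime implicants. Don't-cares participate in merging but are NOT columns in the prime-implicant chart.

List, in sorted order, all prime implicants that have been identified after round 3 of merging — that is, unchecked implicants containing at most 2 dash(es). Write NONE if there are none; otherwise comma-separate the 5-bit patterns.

--000, --111, -01-1, 0--00

size-2^0 implicants → 00000(✓)  00100(✓)  00101(✓)  00110(✓)  00111(✓)  01000(✓)  01001(✓)  01010(✓)  01011(✓)  01100(✓)  01101(✓)  01110(✓)  01111(✓)  10000(✓)  10101(✓)  10111(✓)  11000(✓)  11010(✓)  11011(✓)  11100(✓)  11110(✓)  11111(✓)
size-2^1 implicants → -0000(✓)  -0101(✓)  -0111(✓)  -1000(✓)  -1010(✓)  -1011(✓)  -1100(✓)  -1110(✓)  -1111(✓)  0-000(✓)  0-100(✓)  0-101(✓)  0-110(✓)  0-111(✓)  00-00(✓)  001-0(✓)  001-1(✓)  0010-(✓)  0011-(✓)  01-00(✓)  01-01(✓)  01-10(✓)  01-11(✓)  010-0(✓)  010-1(✓)  0100-(✓)  0101-(✓)  011-0(✓)  011-1(✓)  0110-(✓)  0111-(✓)  1-000(✓)  1-111(✓)  101-1(✓)  11-00(✓)  11-10(✓)  11-11(✓)  110-0(✓)  1101-(✓)  111-0(✓)  1111-(✓)
size-2^2 implicants → --000  --111  -01-1  -1-00(✓)  -1-10(✓)  -1-11(✓)  -10-0(✓)  -101-(✓)  -11-0(✓)  -111-(✓)  0--00  0-1-0(✓)  0-1-1(✓)  0-10-(✓)  0-11-(✓)  001--(✓)  01--0(✓)  01--1(✓)  01-0-(✓)  01-1-(✓)  010--(✓)  011--(✓)  11--0(✓)  11-1-(✓)
size-2^3 implicants → -1--0  -1-1-  0-1--  01---
Unchecked terms (primes): --000, --111, -01-1, -1--0, -1-1-, 0--00, 0-1--, 01---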